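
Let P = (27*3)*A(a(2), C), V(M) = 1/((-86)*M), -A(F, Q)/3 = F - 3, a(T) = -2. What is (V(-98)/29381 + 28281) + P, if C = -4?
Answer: 7303890013729/247623068 ≈ 29496.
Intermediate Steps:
A(F, Q) = 9 - 3*F (A(F, Q) = -3*(F - 3) = -3*(-3 + F) = 9 - 3*F)
V(M) = -1/(86*M)
P = 1215 (P = (27*3)*(9 - 3*(-2)) = 81*(9 + 6) = 81*15 = 1215)
(V(-98)/29381 + 28281) + P = (-1/86/(-98)/29381 + 28281) + 1215 = (-1/86*(-1/98)*(1/29381) + 28281) + 1215 = ((1/8428)*(1/29381) + 28281) + 1215 = (1/247623068 + 28281) + 1215 = 7003027986109/247623068 + 1215 = 7303890013729/247623068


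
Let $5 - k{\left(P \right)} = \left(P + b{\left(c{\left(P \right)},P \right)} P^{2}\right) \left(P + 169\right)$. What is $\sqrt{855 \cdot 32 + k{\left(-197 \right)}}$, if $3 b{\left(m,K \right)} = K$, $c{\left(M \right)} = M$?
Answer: $\frac{i \sqrt{642014691}}{3} \approx 8446.0 i$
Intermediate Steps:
$b{\left(m,K \right)} = \frac{K}{3}$
$k{\left(P \right)} = 5 - \left(169 + P\right) \left(P + \frac{P^{3}}{3}\right)$ ($k{\left(P \right)} = 5 - \left(P + \frac{P}{3} P^{2}\right) \left(P + 169\right) = 5 - \left(P + \frac{P^{3}}{3}\right) \left(169 + P\right) = 5 - \left(169 + P\right) \left(P + \frac{P^{3}}{3}\right)$)
$\sqrt{855 \cdot 32 + k{\left(-197 \right)}} = \sqrt{855 \cdot 32 - \left(5511 - \frac{1292068037}{3} + \frac{1506138481}{3}\right)} = \sqrt{27360 - \frac{214086977}{3}} = \sqrt{- \frac{214004897}{3}} = \frac{i \sqrt{642014691}}{3}$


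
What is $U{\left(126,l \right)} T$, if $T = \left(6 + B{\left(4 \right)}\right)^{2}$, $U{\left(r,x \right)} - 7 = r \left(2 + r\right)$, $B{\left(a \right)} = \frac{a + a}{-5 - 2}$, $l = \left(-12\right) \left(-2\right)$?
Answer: $\frac{2664580}{7} \approx 3.8065 \cdot 10^{5}$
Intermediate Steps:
$l = 24$
$B{\left(a \right)} = - \frac{2 a}{7}$ ($B{\left(a \right)} = \frac{2 a}{-7} = 2 a \left(- \frac{1}{7}\right) = - \frac{2 a}{7}$)
$U{\left(r,x \right)} = 7 + r \left(2 + r\right)$
$T = \frac{1156}{49}$ ($T = \left(6 - \frac{8}{7}\right)^{2} = \left(\frac{34}{7}\right)^{2} = \frac{1156}{49} \approx 23.592$)
$U{\left(126,l \right)} T = \left(7 + 126^{2} + 2 \cdot 126\right) \frac{1156}{49} = \left(7 + 15876 + 252\right) \frac{1156}{49} = 16135 \cdot \frac{1156}{49} = \frac{2664580}{7}$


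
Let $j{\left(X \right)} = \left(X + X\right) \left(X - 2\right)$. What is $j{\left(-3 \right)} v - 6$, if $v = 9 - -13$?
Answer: $654$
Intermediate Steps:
$v = 22$ ($v = 9 + 13 = 22$)
$j{\left(X \right)} = 2 X \left(-2 + X\right)$
$j{\left(-3 \right)} v - 6 = 2 \left(-3\right) \left(-2 - 3\right) 22 - 6 = 2 \left(-3\right) \left(-5\right) 22 - 6 = 30 \cdot 22 - 6 = 660 - 6 = 654$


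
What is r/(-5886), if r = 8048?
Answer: -4024/2943 ≈ -1.3673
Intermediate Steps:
r/(-5886) = 8048/(-5886) = 8048*(-1/5886) = -4024/2943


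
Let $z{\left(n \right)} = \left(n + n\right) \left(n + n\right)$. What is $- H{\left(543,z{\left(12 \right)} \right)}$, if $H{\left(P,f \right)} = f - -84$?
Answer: $-660$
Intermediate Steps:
$z{\left(n \right)} = 4 n^{2}$ ($z{\left(n \right)} = 2 n 2 n = 4 n^{2}$)
$H{\left(P,f \right)} = 84 + f$ ($H{\left(P,f \right)} = f + 84 = 84 + f$)
$- H{\left(543,z{\left(12 \right)} \right)} = - (84 + 4 \cdot 12^{2}) = - (84 + 4 \cdot 144) = - (84 + 576) = \left(-1\right) 660 = -660$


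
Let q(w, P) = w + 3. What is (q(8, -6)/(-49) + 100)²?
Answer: 23902321/2401 ≈ 9955.2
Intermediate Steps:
q(w, P) = 3 + w
(q(8, -6)/(-49) + 100)² = ((3 + 8)/(-49) + 100)² = (11*(-1/49) + 100)² = (-11/49 + 100)² = (4889/49)² = 23902321/2401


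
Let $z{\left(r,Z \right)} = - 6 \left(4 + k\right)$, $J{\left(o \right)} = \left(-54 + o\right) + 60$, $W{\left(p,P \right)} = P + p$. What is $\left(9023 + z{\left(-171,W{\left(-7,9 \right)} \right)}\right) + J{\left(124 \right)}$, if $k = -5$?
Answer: $9159$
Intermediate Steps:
$J{\left(o \right)} = 6 + o$
$z{\left(r,Z \right)} = 6$ ($z{\left(r,Z \right)} = - 6 \left(4 - 5\right) = \left(-6\right) \left(-1\right) = 6$)
$\left(9023 + z{\left(-171,W{\left(-7,9 \right)} \right)}\right) + J{\left(124 \right)} = \left(9023 + 6\right) + \left(6 + 124\right) = 9029 + 130 = 9159$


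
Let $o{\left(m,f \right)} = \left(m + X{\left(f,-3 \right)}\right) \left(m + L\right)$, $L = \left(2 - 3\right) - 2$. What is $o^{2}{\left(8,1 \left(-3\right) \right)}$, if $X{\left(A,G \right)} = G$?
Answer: $625$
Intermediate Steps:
$L = -3$ ($L = -1 - 2 = -3$)
$o{\left(m,f \right)} = \left(-3 + m\right)^{2}$ ($o{\left(m,f \right)} = \left(m - 3\right) \left(m - 3\right) = \left(-3 + m\right) \left(-3 + m\right) = \left(-3 + m\right)^{2}$)
$o^{2}{\left(8,1 \left(-3\right) \right)} = \left(9 + 8^{2} - 48\right)^{2} = \left(9 + 64 - 48\right)^{2} = 25^{2} = 625$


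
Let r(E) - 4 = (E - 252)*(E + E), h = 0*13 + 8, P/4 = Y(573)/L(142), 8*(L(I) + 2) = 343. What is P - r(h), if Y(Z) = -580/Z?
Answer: 730728340/187371 ≈ 3899.9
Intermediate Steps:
L(I) = 327/8 (L(I) = -2 + (1/8)*343 = -2 + 343/8 = 327/8)
P = -18560/187371 (P = 4*((-580/573)/(327/8)) = 4*(-580*1/573*(8/327)) = 4*(-580/573*8/327) = 4*(-4640/187371) = -18560/187371 ≈ -0.099055)
h = 8 (h = 0 + 8 = 8)
r(E) = 4 + 2*E*(-252 + E) (r(E) = 4 + (E - 252)*(E + E) = 4 + (-252 + E)*(2*E) = 4 + 2*E*(-252 + E))
P - r(h) = -18560/187371 - (4 - 504*8 + 2*8**2) = -18560/187371 - (4 - 4032 + 2*64) = -18560/187371 - (4 - 4032 + 128) = -18560/187371 - 1*(-3900) = -18560/187371 + 3900 = 730728340/187371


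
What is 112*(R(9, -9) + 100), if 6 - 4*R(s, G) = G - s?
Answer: 11872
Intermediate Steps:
R(s, G) = 3/2 - G/4 + s/4 (R(s, G) = 3/2 - (G - s)/4 = 3/2 + (-G/4 + s/4) = 3/2 - G/4 + s/4)
112*(R(9, -9) + 100) = 112*((3/2 - 1/4*(-9) + (1/4)*9) + 100) = 112*((3/2 + 9/4 + 9/4) + 100) = 112*(6 + 100) = 112*106 = 11872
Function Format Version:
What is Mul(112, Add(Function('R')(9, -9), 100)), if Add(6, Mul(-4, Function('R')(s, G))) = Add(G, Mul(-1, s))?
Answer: 11872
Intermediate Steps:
Function('R')(s, G) = Add(Rational(3, 2), Mul(Rational(-1, 4), G), Mul(Rational(1, 4), s)) (Function('R')(s, G) = Add(Rational(3, 2), Mul(Rational(-1, 4), Add(G, Mul(-1, s)))) = Add(Rational(3, 2), Add(Mul(Rational(-1, 4), G), Mul(Rational(1, 4), s))) = Add(Rational(3, 2), Mul(Rational(-1, 4), G), Mul(Rational(1, 4), s)))
Mul(112, Add(Function('R')(9, -9), 100)) = Mul(112, Add(Add(Rational(3, 2), Mul(Rational(-1, 4), -9), Mul(Rational(1, 4), 9)), 100)) = Mul(112, Add(Add(Rational(3, 2), Rational(9, 4), Rational(9, 4)), 100)) = Mul(112, Add(6, 100)) = Mul(112, 106) = 11872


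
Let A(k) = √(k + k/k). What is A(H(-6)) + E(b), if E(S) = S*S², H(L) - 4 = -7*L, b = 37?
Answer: 50653 + √47 ≈ 50660.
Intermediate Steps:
H(L) = 4 - 7*L
A(k) = √(1 + k) (A(k) = √(k + 1) = √(1 + k))
E(S) = S³
A(H(-6)) + E(b) = √(1 + (4 - 7*(-6))) + 37³ = √(1 + (4 + 42)) + 50653 = √(1 + 46) + 50653 = √47 + 50653 = 50653 + √47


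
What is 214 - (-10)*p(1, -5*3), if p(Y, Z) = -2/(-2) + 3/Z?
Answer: 222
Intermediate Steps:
p(Y, Z) = 1 + 3/Z (p(Y, Z) = -2*(-½) + 3/Z = 1 + 3/Z)
214 - (-10)*p(1, -5*3) = 214 - (-10)*(3 - 5*3)/((-5*3)) = 214 - (-10)*(3 - 15)/(-15) = 214 - (-10)*(-1/15*(-12)) = 214 - (-10)*4/5 = 214 - 1*(-8) = 214 + 8 = 222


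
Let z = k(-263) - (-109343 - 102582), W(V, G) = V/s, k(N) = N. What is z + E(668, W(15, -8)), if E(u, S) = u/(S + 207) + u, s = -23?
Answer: 503866772/2373 ≈ 2.1233e+5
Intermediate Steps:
W(V, G) = -V/23 (W(V, G) = V/(-23) = V*(-1/23) = -V/23)
z = 211662 (z = -263 - (-109343 - 102582) = -263 - 1*(-211925) = -263 + 211925 = 211662)
E(u, S) = u + u/(207 + S) (E(u, S) = u/(207 + S) + u = u + u/(207 + S))
z + E(668, W(15, -8)) = 211662 + 668*(208 - 1/23*15)/(207 - 1/23*15) = 211662 + 668*(208 - 15/23)/(207 - 15/23) = 211662 + 668*(4769/23)/(4746/23) = 211662 + 668*(23/4746)*(4769/23) = 211662 + 1592846/2373 = 503866772/2373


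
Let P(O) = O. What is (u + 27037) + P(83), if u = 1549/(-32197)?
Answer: 873181091/32197 ≈ 27120.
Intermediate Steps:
u = -1549/32197 (u = 1549*(-1/32197) = -1549/32197 ≈ -0.048110)
(u + 27037) + P(83) = (-1549/32197 + 27037) + 83 = 870508740/32197 + 83 = 873181091/32197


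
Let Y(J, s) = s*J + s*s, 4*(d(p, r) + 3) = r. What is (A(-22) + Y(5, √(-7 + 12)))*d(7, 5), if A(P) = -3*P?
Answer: -497/4 - 35*√5/4 ≈ -143.82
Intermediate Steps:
d(p, r) = -3 + r/4
Y(J, s) = s² + J*s (Y(J, s) = J*s + s² = s² + J*s)
(A(-22) + Y(5, √(-7 + 12)))*d(7, 5) = (-3*(-22) + √(-7 + 12)*(5 + √(-7 + 12)))*(-3 + (¼)*5) = (66 + √5*(5 + √5))*(-3 + 5/4) = (66 + √5*(5 + √5))*(-7/4) = -231/2 - 7*√5*(5 + √5)/4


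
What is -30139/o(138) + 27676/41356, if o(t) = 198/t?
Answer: -7166735456/341187 ≈ -21005.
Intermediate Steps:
-30139/o(138) + 27676/41356 = -30139/(198/138) + 27676/41356 = -30139/(198*(1/138)) + 27676*(1/41356) = -30139/33/23 + 6919/10339 = -30139*23/33 + 6919/10339 = -693197/33 + 6919/10339 = -7166735456/341187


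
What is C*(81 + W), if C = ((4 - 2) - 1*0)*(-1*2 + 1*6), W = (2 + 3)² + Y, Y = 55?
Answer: 1288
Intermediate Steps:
W = 80 (W = (2 + 3)² + 55 = 5² + 55 = 25 + 55 = 80)
C = 8 (C = (2 + 0)*(-2 + 6) = 2*4 = 8)
C*(81 + W) = 8*(81 + 80) = 8*161 = 1288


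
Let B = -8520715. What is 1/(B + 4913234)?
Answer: -1/3607481 ≈ -2.7720e-7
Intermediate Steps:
1/(B + 4913234) = 1/(-8520715 + 4913234) = 1/(-3607481) = -1/3607481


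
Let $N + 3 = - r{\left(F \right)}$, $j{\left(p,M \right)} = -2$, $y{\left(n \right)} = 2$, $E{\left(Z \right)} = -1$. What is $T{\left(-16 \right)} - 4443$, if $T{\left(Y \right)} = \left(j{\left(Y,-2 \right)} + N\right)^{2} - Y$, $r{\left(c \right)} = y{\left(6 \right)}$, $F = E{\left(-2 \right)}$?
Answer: $-4378$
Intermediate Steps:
$F = -1$
$r{\left(c \right)} = 2$
$N = -5$ ($N = -3 - 2 = -5$)
$T{\left(Y \right)} = 49 - Y$ ($T{\left(Y \right)} = \left(-2 - 5\right)^{2} - Y = \left(-7\right)^{2} - Y = 49 - Y$)
$T{\left(-16 \right)} - 4443 = \left(49 - -16\right) - 4443 = \left(49 + 16\right) - 4443 = 65 - 4443 = -4378$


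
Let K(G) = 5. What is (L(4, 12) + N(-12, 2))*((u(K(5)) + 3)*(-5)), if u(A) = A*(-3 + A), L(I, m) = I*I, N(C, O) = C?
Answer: -260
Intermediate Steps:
L(I, m) = I**2
(L(4, 12) + N(-12, 2))*((u(K(5)) + 3)*(-5)) = (4**2 - 12)*((5*(-3 + 5) + 3)*(-5)) = (16 - 12)*((5*2 + 3)*(-5)) = 4*((10 + 3)*(-5)) = 4*(13*(-5)) = 4*(-65) = -260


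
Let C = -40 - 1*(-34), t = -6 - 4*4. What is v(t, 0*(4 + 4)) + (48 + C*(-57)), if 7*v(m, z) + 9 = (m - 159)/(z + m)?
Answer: 60043/154 ≈ 389.89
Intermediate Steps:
t = -22 (t = -6 - 16 = -22)
v(m, z) = -9/7 + (-159 + m)/(7*(m + z)) (v(m, z) = -9/7 + ((m - 159)/(z + m))/7 = -9/7 + ((-159 + m)/(m + z))/7 = -9/7 + (-159 + m)/(7*(m + z)))
C = -6 (C = -40 + 34 = -6)
v(t, 0*(4 + 4)) + (48 + C*(-57)) = (-159 - 0*(4 + 4) - 8*(-22))/(7*(-22 + 0*(4 + 4))) + (48 - 6*(-57)) = (-159 - 0*8 + 176)/(7*(-22 + 0*8)) + (48 + 342) = (-159 - 9*0 + 176)/(7*(-22 + 0)) + 390 = (⅐)*(-159 + 0 + 176)/(-22) + 390 = (⅐)*(-1/22)*17 + 390 = -17/154 + 390 = 60043/154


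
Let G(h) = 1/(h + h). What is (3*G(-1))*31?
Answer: -93/2 ≈ -46.500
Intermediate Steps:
G(h) = 1/(2*h)
(3*G(-1))*31 = (3*((½)/(-1)))*31 = (3*((½)*(-1)))*31 = (3*(-½))*31 = -3/2*31 = -93/2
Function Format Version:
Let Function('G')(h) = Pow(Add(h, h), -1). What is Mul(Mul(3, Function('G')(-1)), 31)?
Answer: Rational(-93, 2) ≈ -46.500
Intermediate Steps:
Function('G')(h) = Mul(Rational(1, 2), Pow(h, -1)) (Function('G')(h) = Pow(Mul(2, h), -1) = Mul(Rational(1, 2), Pow(h, -1)))
Mul(Mul(3, Function('G')(-1)), 31) = Mul(Mul(3, Mul(Rational(1, 2), Pow(-1, -1))), 31) = Mul(Mul(3, Mul(Rational(1, 2), -1)), 31) = Mul(Mul(3, Rational(-1, 2)), 31) = Mul(Rational(-3, 2), 31) = Rational(-93, 2)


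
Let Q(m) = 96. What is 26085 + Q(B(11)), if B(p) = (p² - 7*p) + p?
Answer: 26181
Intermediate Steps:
B(p) = p² - 6*p
26085 + Q(B(11)) = 26085 + 96 = 26181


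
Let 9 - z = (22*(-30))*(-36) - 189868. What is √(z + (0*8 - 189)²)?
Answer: √201838 ≈ 449.26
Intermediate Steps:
z = 166117 (z = 9 - ((22*(-30))*(-36) - 189868) = 9 - (-660*(-36) - 189868) = 9 - (23760 - 189868) = 9 - 1*(-166108) = 9 + 166108 = 166117)
√(z + (0*8 - 189)²) = √(166117 + (0*8 - 189)²) = √(166117 + (0 - 189)²) = √(166117 + (-189)²) = √(166117 + 35721) = √201838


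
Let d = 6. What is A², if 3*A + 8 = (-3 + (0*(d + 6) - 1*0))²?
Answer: ⅑ ≈ 0.11111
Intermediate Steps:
A = ⅓ (A = -8/3 + (-3 + (0*(6 + 6) - 1*0))²/3 = -8/3 + (-3 + (0*12 + 0))²/3 = -8/3 + (-3 + (0 + 0))²/3 = -8/3 + (-3 + 0)²/3 = -8/3 + (⅓)*(-3)² = -8/3 + (⅓)*9 = -8/3 + 3 = ⅓ ≈ 0.33333)
A² = (⅓)² = ⅑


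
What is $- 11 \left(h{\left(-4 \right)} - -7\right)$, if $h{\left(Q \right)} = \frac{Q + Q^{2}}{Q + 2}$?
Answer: $-11$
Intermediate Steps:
$h{\left(Q \right)} = \frac{Q + Q^{2}}{2 + Q}$
$- 11 \left(h{\left(-4 \right)} - -7\right) = - 11 \left(- \frac{4 \left(1 - 4\right)}{2 - 4} - -7\right) = - 11 \left(\left(-4\right) \frac{1}{-2} \left(-3\right) + 7\right) = - 11 \left(\left(-4\right) \left(- \frac{1}{2}\right) \left(-3\right) + 7\right) = - 11 \left(-6 + 7\right) = \left(-11\right) 1 = -11$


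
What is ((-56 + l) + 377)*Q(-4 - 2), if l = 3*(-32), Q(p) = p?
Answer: -1350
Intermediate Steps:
l = -96
((-56 + l) + 377)*Q(-4 - 2) = ((-56 - 96) + 377)*(-4 - 2) = (-152 + 377)*(-6) = 225*(-6) = -1350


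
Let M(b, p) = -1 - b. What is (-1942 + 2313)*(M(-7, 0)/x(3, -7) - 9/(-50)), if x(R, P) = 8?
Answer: 34503/100 ≈ 345.03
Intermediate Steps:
(-1942 + 2313)*(M(-7, 0)/x(3, -7) - 9/(-50)) = (-1942 + 2313)*((-1 - 1*(-7))/8 - 9/(-50)) = 371*((-1 + 7)*(⅛) - 9*(-1/50)) = 371*(6*(⅛) + 9/50) = 371*(¾ + 9/50) = 371*(93/100) = 34503/100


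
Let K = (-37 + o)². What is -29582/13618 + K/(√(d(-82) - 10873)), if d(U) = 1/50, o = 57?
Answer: -14791/6809 - 2000*I*√1087298/543649 ≈ -2.1723 - 3.8361*I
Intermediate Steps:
K = 400 (K = (-37 + 57)² = 20² = 400)
d(U) = 1/50
-29582/13618 + K/(√(d(-82) - 10873)) = -29582/13618 + 400/(√(1/50 - 10873)) = -29582*1/13618 + 400/(√(-543649/50)) = -14791/6809 + 400/((I*√1087298/10)) = -14791/6809 + 400*(-5*I*√1087298/543649) = -14791/6809 - 2000*I*√1087298/543649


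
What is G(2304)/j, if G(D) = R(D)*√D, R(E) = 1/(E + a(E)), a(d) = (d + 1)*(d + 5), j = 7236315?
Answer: 16/12843371265645 ≈ 1.2458e-12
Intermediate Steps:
a(d) = (1 + d)*(5 + d)
R(E) = 1/(5 + E² + 7*E) (R(E) = 1/(E + (5 + E² + 6*E)) = 1/(5 + E² + 7*E))
G(D) = √D/(5 + D² + 7*D)
G(2304)/j = (√2304/(5 + 2304² + 7*2304))/7236315 = (48/(5 + 5308416 + 16128))*(1/7236315) = (48/5324549)*(1/7236315) = 16/12843371265645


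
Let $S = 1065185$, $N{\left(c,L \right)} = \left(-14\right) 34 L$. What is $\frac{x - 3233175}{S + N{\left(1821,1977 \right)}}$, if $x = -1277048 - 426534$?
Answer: $- \frac{4936757}{124133} \approx -39.77$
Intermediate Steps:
$N{\left(c,L \right)} = - 476 L$
$x = -1703582$
$\frac{x - 3233175}{S + N{\left(1821,1977 \right)}} = \frac{-1703582 - 3233175}{1065185 - 941052} = - \frac{4936757}{1065185 - 941052} = - \frac{4936757}{124133}$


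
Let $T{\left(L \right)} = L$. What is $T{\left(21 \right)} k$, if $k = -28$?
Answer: $-588$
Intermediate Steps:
$T{\left(21 \right)} k = 21 \left(-28\right) = -588$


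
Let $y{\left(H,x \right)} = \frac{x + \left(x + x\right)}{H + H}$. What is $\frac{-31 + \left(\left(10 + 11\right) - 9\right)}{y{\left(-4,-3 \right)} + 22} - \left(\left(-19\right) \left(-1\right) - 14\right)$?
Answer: $- \frac{1077}{185} \approx -5.8216$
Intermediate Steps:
$y{\left(H,x \right)} = \frac{3 x}{2 H}$ ($y{\left(H,x \right)} = \frac{x + 2 x}{2 H} = 3 x \frac{1}{2 H} = \frac{3 x}{2 H}$)
$\frac{-31 + \left(\left(10 + 11\right) - 9\right)}{y{\left(-4,-3 \right)} + 22} - \left(\left(-19\right) \left(-1\right) - 14\right) = \frac{-31 + \left(\left(10 + 11\right) - 9\right)}{\frac{3}{2} \left(-3\right) \frac{1}{-4} + 22} - \left(\left(-19\right) \left(-1\right) - 14\right) = \frac{-31 + \left(21 - 9\right)}{\frac{3}{2} \left(-3\right) \left(- \frac{1}{4}\right) + 22} - \left(19 - 14\right) = \frac{-31 + 12}{\frac{9}{8} + 22} - 5 = \frac{1}{\frac{185}{8}} \left(-19\right) - 5 = \frac{8}{185} \left(-19\right) - 5 = - \frac{152}{185} - 5 = - \frac{1077}{185}$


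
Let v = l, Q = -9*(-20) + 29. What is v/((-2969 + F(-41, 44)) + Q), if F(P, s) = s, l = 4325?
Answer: -4325/2716 ≈ -1.5924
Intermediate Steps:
Q = 209 (Q = 180 + 29 = 209)
v = 4325
v/((-2969 + F(-41, 44)) + Q) = 4325/((-2969 + 44) + 209) = 4325/(-2925 + 209) = 4325/(-2716) = 4325*(-1/2716) = -4325/2716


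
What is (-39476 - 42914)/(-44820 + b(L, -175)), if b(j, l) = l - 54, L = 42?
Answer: 82390/45049 ≈ 1.8289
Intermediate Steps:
b(j, l) = -54 + l
(-39476 - 42914)/(-44820 + b(L, -175)) = (-39476 - 42914)/(-44820 + (-54 - 175)) = -82390/(-44820 - 229) = -82390/(-45049) = -82390*(-1/45049) = 82390/45049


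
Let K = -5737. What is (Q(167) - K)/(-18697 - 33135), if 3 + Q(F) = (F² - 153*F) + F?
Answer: -749/4712 ≈ -0.15896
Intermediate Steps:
Q(F) = -3 + F² - 152*F (Q(F) = -3 + ((F² - 153*F) + F) = -3 + (F² - 152*F) = -3 + F² - 152*F)
(Q(167) - K)/(-18697 - 33135) = ((-3 + 167² - 152*167) - 1*(-5737))/(-18697 - 33135) = ((-3 + 27889 - 25384) + 5737)/(-51832) = (2502 + 5737)*(-1/51832) = 8239*(-1/51832) = -749/4712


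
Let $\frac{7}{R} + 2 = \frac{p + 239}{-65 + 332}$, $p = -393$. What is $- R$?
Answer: $\frac{1869}{688} \approx 2.7166$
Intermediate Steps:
$R = - \frac{1869}{688}$ ($R = \frac{7}{-2 + \frac{-393 + 239}{-65 + 332}} = \frac{7}{-2 - \frac{154}{267}} = \frac{7}{- \frac{688}{267}} = 7 \left(- \frac{267}{688}\right) = - \frac{1869}{688} \approx -2.7166$)
$- R = \left(-1\right) \left(- \frac{1869}{688}\right) = \frac{1869}{688}$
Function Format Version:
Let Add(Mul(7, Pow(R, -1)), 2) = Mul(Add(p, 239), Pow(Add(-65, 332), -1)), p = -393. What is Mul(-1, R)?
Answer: Rational(1869, 688) ≈ 2.7166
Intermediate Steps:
R = Rational(-1869, 688) (R = Mul(7, Pow(Add(-2, Mul(Add(-393, 239), Pow(Add(-65, 332), -1))), -1)) = Mul(7, Pow(Add(-2, Mul(-154, Pow(267, -1))), -1)) = Mul(7, Pow(Add(-2, Mul(-154, Rational(1, 267))), -1)) = Mul(7, Pow(Add(-2, Rational(-154, 267)), -1)) = Mul(7, Pow(Rational(-688, 267), -1)) = Mul(7, Rational(-267, 688)) = Rational(-1869, 688) ≈ -2.7166)
Mul(-1, R) = Mul(-1, Rational(-1869, 688)) = Rational(1869, 688)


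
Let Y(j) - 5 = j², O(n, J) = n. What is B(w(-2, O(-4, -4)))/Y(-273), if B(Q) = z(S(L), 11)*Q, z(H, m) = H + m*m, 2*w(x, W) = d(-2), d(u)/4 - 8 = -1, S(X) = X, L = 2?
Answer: 861/37267 ≈ 0.023104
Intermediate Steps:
d(u) = 28 (d(u) = 32 + 4*(-1) = 32 - 4 = 28)
w(x, W) = 14 (w(x, W) = (½)*28 = 14)
z(H, m) = H + m²
B(Q) = 123*Q (B(Q) = (2 + 11²)*Q = (2 + 121)*Q = 123*Q)
Y(j) = 5 + j²
B(w(-2, O(-4, -4)))/Y(-273) = (123*14)/(5 + (-273)²) = 1722/(5 + 74529) = 1722/74534 = 1722*(1/74534) = 861/37267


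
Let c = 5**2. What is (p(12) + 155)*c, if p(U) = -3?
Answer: 3800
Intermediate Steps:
c = 25
(p(12) + 155)*c = (-3 + 155)*25 = 152*25 = 3800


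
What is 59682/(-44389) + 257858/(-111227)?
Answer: -18084308576/4937255303 ≈ -3.6628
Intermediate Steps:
59682/(-44389) + 257858/(-111227) = 59682*(-1/44389) + 257858*(-1/111227) = -59682/44389 - 257858/111227 = -18084308576/4937255303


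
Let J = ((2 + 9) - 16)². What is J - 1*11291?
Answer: -11266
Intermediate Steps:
J = 25 (J = (11 - 16)² = (-5)² = 25)
J - 1*11291 = 25 - 1*11291 = 25 - 11291 = -11266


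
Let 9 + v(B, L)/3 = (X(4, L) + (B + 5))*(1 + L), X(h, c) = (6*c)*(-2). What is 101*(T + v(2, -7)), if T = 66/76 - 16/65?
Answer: -415212313/2470 ≈ -1.6810e+5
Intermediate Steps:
T = 1537/2470 (T = 66*(1/76) - 16*1/65 = 33/38 - 16/65 = 1537/2470 ≈ 0.62227)
X(h, c) = -12*c
v(B, L) = -27 + 3*(1 + L)*(5 + B - 12*L) (v(B, L) = -27 + 3*((-12*L + (B + 5))*(1 + L)) = -27 + 3*((-12*L + (5 + B))*(1 + L)) = -27 + 3*((5 + B - 12*L)*(1 + L)) = -27 + 3*((1 + L)*(5 + B - 12*L)) = -27 + 3*(1 + L)*(5 + B - 12*L))
101*(T + v(2, -7)) = 101*(1537/2470 + (-12 - 36*(-7)² - 21*(-7) + 3*2 + 3*2*(-7))) = 101*(1537/2470 + (-12 - 36*49 + 147 + 6 - 42)) = 101*(1537/2470 + (-12 - 1764 + 147 + 6 - 42)) = 101*(1537/2470 - 1665) = 101*(-4111013/2470) = -415212313/2470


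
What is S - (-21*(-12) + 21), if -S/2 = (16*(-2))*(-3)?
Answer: -465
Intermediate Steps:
S = -192 (S = -2*16*(-2)*(-3) = -(-64)*(-3) = -2*96 = -192)
S - (-21*(-12) + 21) = -192 - (-21*(-12) + 21) = -192 - (252 + 21) = -192 - 1*273 = -192 - 273 = -465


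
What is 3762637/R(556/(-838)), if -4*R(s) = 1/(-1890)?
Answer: 28445535720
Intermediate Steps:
R(s) = 1/7560 (R(s) = -¼/(-1890) = -¼*(-1/1890) = 1/7560)
3762637/R(556/(-838)) = 3762637/(1/7560) = 3762637*7560 = 28445535720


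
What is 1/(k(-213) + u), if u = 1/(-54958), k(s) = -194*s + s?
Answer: 54958/2259268421 ≈ 2.4326e-5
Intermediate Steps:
k(s) = -193*s
u = -1/54958 ≈ -1.8196e-5
1/(k(-213) + u) = 1/(-193*(-213) - 1/54958) = 1/(41109 - 1/54958) = 1/(2259268421/54958) = 54958/2259268421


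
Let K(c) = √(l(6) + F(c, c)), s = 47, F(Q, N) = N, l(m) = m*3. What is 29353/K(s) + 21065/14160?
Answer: 4213/2832 + 29353*√65/65 ≈ 3642.3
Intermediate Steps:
l(m) = 3*m
K(c) = √(18 + c) (K(c) = √(3*6 + c) = √(18 + c))
29353/K(s) + 21065/14160 = 29353/(√(18 + 47)) + 21065/14160 = 29353/(√65) + 21065*(1/14160) = 29353*(√65/65) + 4213/2832 = 29353*√65/65 + 4213/2832 = 4213/2832 + 29353*√65/65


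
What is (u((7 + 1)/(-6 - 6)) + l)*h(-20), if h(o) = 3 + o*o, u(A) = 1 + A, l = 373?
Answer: 451360/3 ≈ 1.5045e+5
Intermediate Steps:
h(o) = 3 + o**2
(u((7 + 1)/(-6 - 6)) + l)*h(-20) = ((1 + (7 + 1)/(-6 - 6)) + 373)*(3 + (-20)**2) = ((1 + 8/(-12)) + 373)*(3 + 400) = ((1 + 8*(-1/12)) + 373)*403 = ((1 - 2/3) + 373)*403 = (1/3 + 373)*403 = (1120/3)*403 = 451360/3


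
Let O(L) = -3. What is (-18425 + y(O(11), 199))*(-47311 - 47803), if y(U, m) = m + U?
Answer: 1733833106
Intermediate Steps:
y(U, m) = U + m
(-18425 + y(O(11), 199))*(-47311 - 47803) = (-18425 + (-3 + 199))*(-47311 - 47803) = (-18425 + 196)*(-95114) = -18229*(-95114) = 1733833106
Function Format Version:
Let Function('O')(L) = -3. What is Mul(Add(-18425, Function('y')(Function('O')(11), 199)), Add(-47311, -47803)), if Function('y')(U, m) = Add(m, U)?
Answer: 1733833106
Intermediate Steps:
Function('y')(U, m) = Add(U, m)
Mul(Add(-18425, Function('y')(Function('O')(11), 199)), Add(-47311, -47803)) = Mul(Add(-18425, Add(-3, 199)), Add(-47311, -47803)) = Mul(Add(-18425, 196), -95114) = Mul(-18229, -95114) = 1733833106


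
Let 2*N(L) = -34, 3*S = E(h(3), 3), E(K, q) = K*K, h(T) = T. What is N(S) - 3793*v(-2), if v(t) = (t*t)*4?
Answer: -60705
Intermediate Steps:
E(K, q) = K²
v(t) = 4*t² (v(t) = t²*4 = 4*t²)
S = 3 (S = (⅓)*3² = (⅓)*9 = 3)
N(L) = -17 (N(L) = (½)*(-34) = -17)
N(S) - 3793*v(-2) = -17 - 3793*4*(-2)² = -17 - 3793*4*4 = -17 - 3793*16 = -17 - 1*60688 = -17 - 60688 = -60705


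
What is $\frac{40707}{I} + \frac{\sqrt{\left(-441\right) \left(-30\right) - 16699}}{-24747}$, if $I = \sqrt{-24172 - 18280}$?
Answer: $\frac{i \left(- 1007376129 \sqrt{10613} - 21226 \sqrt{3469}\right)}{525279822} \approx - 197.57 i$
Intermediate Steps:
$I = 2 i \sqrt{10613}$ ($I = \sqrt{-42452} = 2 i \sqrt{10613} \approx 206.04 i$)
$\frac{40707}{I} + \frac{\sqrt{\left(-441\right) \left(-30\right) - 16699}}{-24747} = \frac{40707}{2 i \sqrt{10613}} + \frac{\sqrt{\left(-441\right) \left(-30\right) - 16699}}{-24747} = 40707 \left(- \frac{i \sqrt{10613}}{21226}\right) + \sqrt{13230 - 16699} \left(- \frac{1}{24747}\right) = - \frac{40707 i \sqrt{10613}}{21226} + \sqrt{-3469} \left(- \frac{1}{24747}\right) = - \frac{40707 i \sqrt{10613}}{21226} + i \sqrt{3469} \left(- \frac{1}{24747}\right) = - \frac{40707 i \sqrt{10613}}{21226} - \frac{i \sqrt{3469}}{24747}$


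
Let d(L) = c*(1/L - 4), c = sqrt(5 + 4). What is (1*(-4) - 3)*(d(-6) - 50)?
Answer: 875/2 ≈ 437.50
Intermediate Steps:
c = 3 (c = sqrt(9) = 3)
d(L) = -12 + 3/L (d(L) = 3*(1/L - 4) = 3*(-4 + 1/L) = -12 + 3/L)
(1*(-4) - 3)*(d(-6) - 50) = (1*(-4) - 3)*((-12 + 3/(-6)) - 50) = (-4 - 3)*((-12 + 3*(-1/6)) - 50) = -7*((-12 - 1/2) - 50) = -7*(-25/2 - 50) = -7*(-125/2) = 875/2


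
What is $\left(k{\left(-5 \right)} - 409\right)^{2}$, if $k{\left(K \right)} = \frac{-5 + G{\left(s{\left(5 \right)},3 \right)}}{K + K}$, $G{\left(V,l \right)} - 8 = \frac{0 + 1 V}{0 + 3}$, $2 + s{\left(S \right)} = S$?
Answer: $\frac{4190209}{25} \approx 1.6761 \cdot 10^{5}$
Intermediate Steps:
$s{\left(S \right)} = -2 + S$
$G{\left(V,l \right)} = 8 + \frac{V}{3}$ ($G{\left(V,l \right)} = 8 + \frac{0 + 1 V}{0 + 3} = 8 + \frac{0 + V}{3} = 8 + V \frac{1}{3} = 8 + \frac{V}{3}$)
$k{\left(K \right)} = \frac{2}{K}$ ($k{\left(K \right)} = \frac{-5 + \left(8 + \frac{-2 + 5}{3}\right)}{K + K} = \frac{-5 + \left(8 + \frac{1}{3} \cdot 3\right)}{2 K} = \left(-5 + \left(8 + 1\right)\right) \frac{1}{2 K} = \left(-5 + 9\right) \frac{1}{2 K} = 4 \frac{1}{2 K} = \frac{2}{K}$)
$\left(k{\left(-5 \right)} - 409\right)^{2} = \left(\frac{2}{-5} - 409\right)^{2} = \left(2 \left(- \frac{1}{5}\right) - 409\right)^{2} = \left(- \frac{2}{5} - 409\right)^{2} = \left(- \frac{2047}{5}\right)^{2} = \frac{4190209}{25}$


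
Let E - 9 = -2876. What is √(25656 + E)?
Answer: √22789 ≈ 150.96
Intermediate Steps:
E = -2867 (E = 9 - 2876 = -2867)
√(25656 + E) = √(25656 - 2867) = √22789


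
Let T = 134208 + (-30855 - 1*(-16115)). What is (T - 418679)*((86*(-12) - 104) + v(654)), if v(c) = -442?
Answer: 472154958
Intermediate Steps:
T = 119468 (T = 134208 + (-30855 + 16115) = 134208 - 14740 = 119468)
(T - 418679)*((86*(-12) - 104) + v(654)) = (119468 - 418679)*((86*(-12) - 104) - 442) = -299211*((-1032 - 104) - 442) = -299211*(-1136 - 442) = -299211*(-1578) = 472154958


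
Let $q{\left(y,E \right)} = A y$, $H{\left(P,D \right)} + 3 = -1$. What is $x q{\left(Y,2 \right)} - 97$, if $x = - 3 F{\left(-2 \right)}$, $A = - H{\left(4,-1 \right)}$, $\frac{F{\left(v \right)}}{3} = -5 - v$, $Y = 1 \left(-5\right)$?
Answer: $-637$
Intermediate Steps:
$H{\left(P,D \right)} = -4$ ($H{\left(P,D \right)} = -3 - 1 = -4$)
$Y = -5$
$F{\left(v \right)} = -15 - 3 v$ ($F{\left(v \right)} = 3 \left(-5 - v\right) = -15 - 3 v$)
$A = 4$ ($A = \left(-1\right) \left(-4\right) = 4$)
$x = 27$ ($x = - 3 \left(-15 - -6\right) = - 3 \left(-15 + 6\right) = \left(-3\right) \left(-9\right) = 27$)
$q{\left(y,E \right)} = 4 y$
$x q{\left(Y,2 \right)} - 97 = 27 \cdot 4 \left(-5\right) - 97 = 27 \left(-20\right) - 97 = -540 - 97 = -637$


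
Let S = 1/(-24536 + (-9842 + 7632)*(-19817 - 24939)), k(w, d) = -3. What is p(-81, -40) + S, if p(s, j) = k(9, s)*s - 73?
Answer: 16810658081/98886224 ≈ 170.00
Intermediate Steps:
p(s, j) = -73 - 3*s (p(s, j) = -3*s - 73 = -73 - 3*s)
S = 1/98886224 (S = 1/(-24536 - 2210*(-44756)) = 1/(-24536 + 98910760) = 1/98886224 ≈ 1.0113e-8)
p(-81, -40) + S = (-73 - 3*(-81)) + 1/98886224 = (-73 + 243) + 1/98886224 = 170 + 1/98886224 = 16810658081/98886224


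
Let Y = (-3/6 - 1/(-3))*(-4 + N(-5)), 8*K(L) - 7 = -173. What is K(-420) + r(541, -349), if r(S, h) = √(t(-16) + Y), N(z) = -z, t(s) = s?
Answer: -83/4 + I*√582/6 ≈ -20.75 + 4.0208*I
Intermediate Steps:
K(L) = -83/4 (K(L) = 7/8 + (⅛)*(-173) = 7/8 - 173/8 = -83/4)
Y = -⅙ (Y = (-3/6 - 1/(-3))*(-4 - 1*(-5)) = (-3*⅙ - 1*(-⅓))*(-4 + 5) = (-½ + ⅓)*1 = -⅙*1 = -⅙ ≈ -0.16667)
r(S, h) = I*√582/6 (r(S, h) = √(-16 - ⅙) = √(-97/6) = I*√582/6)
K(-420) + r(541, -349) = -83/4 + I*√582/6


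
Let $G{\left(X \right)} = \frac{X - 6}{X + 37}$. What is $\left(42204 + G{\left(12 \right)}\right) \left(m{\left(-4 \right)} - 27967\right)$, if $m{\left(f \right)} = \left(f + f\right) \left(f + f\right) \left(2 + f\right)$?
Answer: $- \frac{58100516190}{49} \approx -1.1857 \cdot 10^{9}$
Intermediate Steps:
$G{\left(X \right)} = \frac{-6 + X}{37 + X}$
$m{\left(f \right)} = 4 f^{2} \left(2 + f\right)$ ($m{\left(f \right)} = 2 f 2 f \left(2 + f\right) = 4 f^{2} \left(2 + f\right)$)
$\left(42204 + G{\left(12 \right)}\right) \left(m{\left(-4 \right)} - 27967\right) = \left(42204 + \frac{-6 + 12}{37 + 12}\right) \left(4 \left(-4\right)^{2} \left(2 - 4\right) - 27967\right) = \left(42204 + \frac{1}{49} \cdot 6\right) \left(4 \cdot 16 \left(-2\right) - 27967\right) = \left(42204 + \frac{1}{49} \cdot 6\right) \left(-128 - 27967\right) = \left(42204 + \frac{6}{49}\right) \left(-28095\right) = \frac{2068002}{49} \left(-28095\right) = - \frac{58100516190}{49}$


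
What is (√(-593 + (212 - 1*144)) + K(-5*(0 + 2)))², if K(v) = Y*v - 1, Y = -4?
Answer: 996 + 390*I*√21 ≈ 996.0 + 1787.2*I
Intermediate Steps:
K(v) = -1 - 4*v (K(v) = -4*v - 1 = -1 - 4*v)
(√(-593 + (212 - 1*144)) + K(-5*(0 + 2)))² = (√(-593 + (212 - 1*144)) + (-1 - (-20)*(0 + 2)))² = (√(-593 + (212 - 144)) + (-1 - (-20)*2))² = (√(-593 + 68) + (-1 - 4*(-10)))² = (√(-525) + (-1 + 40))² = (5*I*√21 + 39)² = (39 + 5*I*√21)²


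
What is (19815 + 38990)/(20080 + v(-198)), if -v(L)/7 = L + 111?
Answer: 58805/20689 ≈ 2.8423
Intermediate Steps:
v(L) = -777 - 7*L (v(L) = -7*(L + 111) = -7*(111 + L) = -777 - 7*L)
(19815 + 38990)/(20080 + v(-198)) = (19815 + 38990)/(20080 + (-777 - 7*(-198))) = 58805/(20080 + (-777 + 1386)) = 58805/(20080 + 609) = 58805/20689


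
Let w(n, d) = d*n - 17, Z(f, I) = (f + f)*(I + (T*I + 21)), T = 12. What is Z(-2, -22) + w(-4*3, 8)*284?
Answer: -31032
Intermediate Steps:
Z(f, I) = 2*f*(21 + 13*I) (Z(f, I) = (f + f)*(I + (12*I + 21)) = (2*f)*(I + (21 + 12*I)) = (2*f)*(21 + 13*I) = 2*f*(21 + 13*I))
w(n, d) = -17 + d*n
Z(-2, -22) + w(-4*3, 8)*284 = 2*(-2)*(21 + 13*(-22)) + (-17 + 8*(-4*3))*284 = 2*(-2)*(21 - 286) + (-17 + 8*(-12))*284 = 2*(-2)*(-265) + (-17 - 96)*284 = 1060 - 113*284 = 1060 - 32092 = -31032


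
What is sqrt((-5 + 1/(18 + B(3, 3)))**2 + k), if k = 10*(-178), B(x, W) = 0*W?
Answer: I*sqrt(568799)/18 ≈ 41.899*I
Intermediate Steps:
B(x, W) = 0
k = -1780
sqrt((-5 + 1/(18 + B(3, 3)))**2 + k) = sqrt((-5 + 1/(18 + 0))**2 - 1780) = sqrt((-5 + 1/18)**2 - 1780) = sqrt((-89/18)**2 - 1780) = sqrt(7921/324 - 1780) = sqrt(-568799/324) = I*sqrt(568799)/18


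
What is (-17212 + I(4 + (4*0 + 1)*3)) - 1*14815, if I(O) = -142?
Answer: -32169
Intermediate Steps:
(-17212 + I(4 + (4*0 + 1)*3)) - 1*14815 = (-17212 - 142) - 1*14815 = -17354 - 14815 = -32169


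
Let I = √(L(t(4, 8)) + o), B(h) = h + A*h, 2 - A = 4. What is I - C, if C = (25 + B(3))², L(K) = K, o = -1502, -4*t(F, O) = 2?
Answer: -484 + I*√6010/2 ≈ -484.0 + 38.762*I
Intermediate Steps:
A = -2 (A = 2 - 1*4 = 2 - 4 = -2)
t(F, O) = -½ (t(F, O) = -¼*2 = -½)
B(h) = -h (B(h) = h - 2*h = -h)
I = I*√6010/2 (I = √(-½ - 1502) = √(-3005/2) = I*√6010/2 ≈ 38.762*I)
C = 484 (C = (25 - 1*3)² = (25 - 3)² = 22² = 484)
I - C = I*√6010/2 - 1*484 = I*√6010/2 - 484 = -484 + I*√6010/2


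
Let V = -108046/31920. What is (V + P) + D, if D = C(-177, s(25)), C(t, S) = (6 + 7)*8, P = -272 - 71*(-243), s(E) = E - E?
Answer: 272622577/15960 ≈ 17082.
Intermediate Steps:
s(E) = 0
P = 16981 (P = -272 + 17253 = 16981)
C(t, S) = 104 (C(t, S) = 13*8 = 104)
V = -54023/15960 (V = -108046*1/31920 = -54023/15960 ≈ -3.3849)
D = 104
(V + P) + D = (-54023/15960 + 16981) + 104 = 270962737/15960 + 104 = 272622577/15960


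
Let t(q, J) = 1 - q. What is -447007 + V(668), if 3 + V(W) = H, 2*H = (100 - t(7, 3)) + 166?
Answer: -446874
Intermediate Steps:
H = 136 (H = ((100 - (1 - 1*7)) + 166)/2 = ((100 - (1 - 7)) + 166)/2 = ((100 - 1*(-6)) + 166)/2 = ((100 + 6) + 166)/2 = (106 + 166)/2 = (1/2)*272 = 136)
V(W) = 133 (V(W) = -3 + 136 = 133)
-447007 + V(668) = -447007 + 133 = -446874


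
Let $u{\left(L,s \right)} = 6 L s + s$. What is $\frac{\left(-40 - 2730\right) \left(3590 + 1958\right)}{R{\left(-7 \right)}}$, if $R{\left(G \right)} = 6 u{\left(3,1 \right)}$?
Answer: $- \frac{404420}{3} \approx -1.3481 \cdot 10^{5}$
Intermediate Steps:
$u{\left(L,s \right)} = s + 6 L s$ ($u{\left(L,s \right)} = 6 L s + s = s + 6 L s$)
$R{\left(G \right)} = 114$ ($R{\left(G \right)} = 6 \cdot 1 \left(1 + 6 \cdot 3\right) = 6 \cdot 1 \left(1 + 18\right) = 6 \cdot 1 \cdot 19 = 6 \cdot 19 = 114$)
$\frac{\left(-40 - 2730\right) \left(3590 + 1958\right)}{R{\left(-7 \right)}} = \frac{\left(-40 - 2730\right) \left(3590 + 1958\right)}{114} = \left(-2770\right) 5548 \cdot \frac{1}{114} = \left(-15367960\right) \frac{1}{114} = - \frac{404420}{3}$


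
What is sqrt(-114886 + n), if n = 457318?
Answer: 12*sqrt(2378) ≈ 585.18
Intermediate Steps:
sqrt(-114886 + n) = sqrt(-114886 + 457318) = sqrt(342432) = 12*sqrt(2378)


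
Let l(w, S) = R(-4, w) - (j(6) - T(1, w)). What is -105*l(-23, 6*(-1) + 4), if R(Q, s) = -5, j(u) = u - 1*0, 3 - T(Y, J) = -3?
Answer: 525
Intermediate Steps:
T(Y, J) = 6 (T(Y, J) = 3 - 1*(-3) = 3 + 3 = 6)
j(u) = u (j(u) = u + 0 = u)
l(w, S) = -5 (l(w, S) = -5 - (6 - 1*6) = -5 - (6 - 6) = -5 - 1*0 = -5 + 0 = -5)
-105*l(-23, 6*(-1) + 4) = -105*(-5) = 525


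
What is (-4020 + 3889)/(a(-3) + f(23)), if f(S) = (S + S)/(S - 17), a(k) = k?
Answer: -393/14 ≈ -28.071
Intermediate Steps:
f(S) = 2*S/(-17 + S) (f(S) = (2*S)/(-17 + S) = 2*S/(-17 + S))
(-4020 + 3889)/(a(-3) + f(23)) = (-4020 + 3889)/(-3 + 2*23/(-17 + 23)) = -131/(-3 + 2*23/6) = -131/(-3 + 2*23*(⅙)) = -131/(-3 + 23/3) = -131/14/3 = -131*3/14 = -393/14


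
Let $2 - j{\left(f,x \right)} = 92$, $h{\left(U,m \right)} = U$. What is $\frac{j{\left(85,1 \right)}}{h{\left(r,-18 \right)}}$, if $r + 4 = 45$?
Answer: $- \frac{90}{41} \approx -2.1951$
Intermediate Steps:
$r = 41$ ($r = -4 + 45 = 41$)
$j{\left(f,x \right)} = -90$ ($j{\left(f,x \right)} = 2 - 92 = -90$)
$\frac{j{\left(85,1 \right)}}{h{\left(r,-18 \right)}} = - \frac{90}{41}$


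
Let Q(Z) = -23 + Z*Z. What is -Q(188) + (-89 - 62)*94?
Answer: -49515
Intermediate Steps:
Q(Z) = -23 + Z**2
-Q(188) + (-89 - 62)*94 = -(-23 + 188**2) + (-89 - 62)*94 = -(-23 + 35344) - 151*94 = -1*35321 - 14194 = -35321 - 14194 = -49515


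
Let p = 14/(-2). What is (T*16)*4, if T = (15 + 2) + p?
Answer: 640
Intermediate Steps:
p = -7 (p = 14*(-½) = -7)
T = 10 (T = (15 + 2) - 7 = 17 - 7 = 10)
(T*16)*4 = (10*16)*4 = 160*4 = 640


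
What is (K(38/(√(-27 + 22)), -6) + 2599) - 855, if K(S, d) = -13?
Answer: 1731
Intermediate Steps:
(K(38/(√(-27 + 22)), -6) + 2599) - 855 = (-13 + 2599) - 855 = 2586 - 855 = 1731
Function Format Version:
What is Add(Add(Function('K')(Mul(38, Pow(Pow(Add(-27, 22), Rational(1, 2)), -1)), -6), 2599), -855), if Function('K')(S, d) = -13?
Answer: 1731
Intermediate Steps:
Add(Add(Function('K')(Mul(38, Pow(Pow(Add(-27, 22), Rational(1, 2)), -1)), -6), 2599), -855) = Add(Add(-13, 2599), -855) = Add(2586, -855) = 1731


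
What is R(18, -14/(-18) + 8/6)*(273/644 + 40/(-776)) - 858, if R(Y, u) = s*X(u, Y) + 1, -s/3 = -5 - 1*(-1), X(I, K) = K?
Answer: -6935701/8924 ≈ -777.20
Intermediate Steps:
s = 12 (s = -3*(-5 - 1*(-1)) = -3*(-5 + 1) = -3*(-4) = 12)
R(Y, u) = 1 + 12*Y (R(Y, u) = 12*Y + 1 = 1 + 12*Y)
R(18, -14/(-18) + 8/6)*(273/644 + 40/(-776)) - 858 = (1 + 12*18)*(273/644 + 40/(-776)) - 858 = (1 + 216)*(273*(1/644) + 40*(-1/776)) - 858 = 217*(39/92 - 5/97) - 858 = 217*(3323/8924) - 858 = 721091/8924 - 858 = -6935701/8924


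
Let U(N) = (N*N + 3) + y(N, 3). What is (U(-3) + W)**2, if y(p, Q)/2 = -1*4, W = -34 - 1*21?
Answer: 2601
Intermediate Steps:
W = -55 (W = -34 - 21 = -55)
y(p, Q) = -8 (y(p, Q) = 2*(-1*4) = 2*(-4) = -8)
U(N) = -5 + N**2 (U(N) = (N*N + 3) - 8 = (N**2 + 3) - 8 = (3 + N**2) - 8 = -5 + N**2)
(U(-3) + W)**2 = ((-5 + (-3)**2) - 55)**2 = ((-5 + 9) - 55)**2 = (4 - 55)**2 = (-51)**2 = 2601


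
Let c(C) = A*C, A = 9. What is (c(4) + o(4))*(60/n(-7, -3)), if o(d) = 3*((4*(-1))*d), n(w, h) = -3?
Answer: 240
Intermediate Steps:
c(C) = 9*C
o(d) = -12*d (o(d) = 3*(-4*d) = -12*d)
(c(4) + o(4))*(60/n(-7, -3)) = (9*4 - 12*4)*(60/(-3)) = (36 - 48)*(60*(-1/3)) = -12*(-20) = 240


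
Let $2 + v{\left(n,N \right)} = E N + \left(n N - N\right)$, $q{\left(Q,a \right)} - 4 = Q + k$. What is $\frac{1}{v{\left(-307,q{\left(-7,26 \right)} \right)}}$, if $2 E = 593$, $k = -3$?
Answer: $\frac{1}{67} \approx 0.014925$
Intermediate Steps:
$E = \frac{593}{2}$ ($E = \frac{1}{2} \cdot 593 = \frac{593}{2} \approx 296.5$)
$q{\left(Q,a \right)} = 1 + Q$ ($q{\left(Q,a \right)} = 4 + \left(Q - 3\right) = 4 + \left(-3 + Q\right) = 1 + Q$)
$v{\left(n,N \right)} = -2 + \frac{591 N}{2} + N n$ ($v{\left(n,N \right)} = -2 + \left(\frac{593 N}{2} + \left(n N - N\right)\right) = -2 + \left(\frac{593 N}{2} + \left(N n - N\right)\right) = -2 + \left(\frac{593 N}{2} + \left(- N + N n\right)\right) = -2 + \left(\frac{591 N}{2} + N n\right) = -2 + \frac{591 N}{2} + N n$)
$\frac{1}{v{\left(-307,q{\left(-7,26 \right)} \right)}} = \frac{1}{-2 + \frac{591 \left(1 - 7\right)}{2} + \left(1 - 7\right) \left(-307\right)} = \frac{1}{-2 + \frac{591}{2} \left(-6\right) - -1842} = \frac{1}{-2 - 1773 + 1842} = \frac{1}{67}$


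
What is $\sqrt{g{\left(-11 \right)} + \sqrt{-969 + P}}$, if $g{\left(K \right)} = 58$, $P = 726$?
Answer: $\sqrt{58 + 9 i \sqrt{3}} \approx 7.683 + 1.0145 i$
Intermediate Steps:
$\sqrt{g{\left(-11 \right)} + \sqrt{-969 + P}} = \sqrt{58 + \sqrt{-969 + 726}} = \sqrt{58 + \sqrt{-243}} = \sqrt{58 + 9 i \sqrt{3}}$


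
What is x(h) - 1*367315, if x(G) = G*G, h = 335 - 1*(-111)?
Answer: -168399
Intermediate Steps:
h = 446 (h = 335 + 111 = 446)
x(G) = G**2
x(h) - 1*367315 = 446**2 - 1*367315 = 198916 - 367315 = -168399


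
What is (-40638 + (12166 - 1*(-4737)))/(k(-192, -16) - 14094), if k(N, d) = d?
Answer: 4747/2822 ≈ 1.6821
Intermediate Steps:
(-40638 + (12166 - 1*(-4737)))/(k(-192, -16) - 14094) = (-40638 + (12166 - 1*(-4737)))/(-16 - 14094) = (-40638 + (12166 + 4737))/(-14110) = (-40638 + 16903)*(-1/14110) = -23735*(-1/14110) = 4747/2822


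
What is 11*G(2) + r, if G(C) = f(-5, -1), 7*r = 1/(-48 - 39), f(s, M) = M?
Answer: -6700/609 ≈ -11.002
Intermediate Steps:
r = -1/609 (r = 1/(7*(-48 - 39)) = (1/7)/(-87) = (1/7)*(-1/87) = -1/609 ≈ -0.0016420)
G(C) = -1
11*G(2) + r = 11*(-1) - 1/609 = -11 - 1/609 = -6700/609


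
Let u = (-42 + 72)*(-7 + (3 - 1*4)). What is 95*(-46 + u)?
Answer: -27170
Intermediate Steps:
u = -240 (u = 30*(-7 + (3 - 4)) = 30*(-7 - 1) = 30*(-8) = -240)
95*(-46 + u) = 95*(-46 - 240) = 95*(-286) = -27170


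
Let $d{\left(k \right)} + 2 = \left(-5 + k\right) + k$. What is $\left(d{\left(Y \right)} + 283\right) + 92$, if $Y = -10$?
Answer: $348$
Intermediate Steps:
$d{\left(k \right)} = -7 + 2 k$ ($d{\left(k \right)} = -2 + \left(\left(-5 + k\right) + k\right) = -2 + \left(-5 + 2 k\right) = -7 + 2 k$)
$\left(d{\left(Y \right)} + 283\right) + 92 = \left(\left(-7 + 2 \left(-10\right)\right) + 283\right) + 92 = \left(\left(-7 - 20\right) + 283\right) + 92 = \left(-27 + 283\right) + 92 = 256 + 92 = 348$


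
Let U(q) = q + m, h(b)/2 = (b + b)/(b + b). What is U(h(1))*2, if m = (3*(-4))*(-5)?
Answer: 124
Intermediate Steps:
h(b) = 2 (h(b) = 2*((b + b)/(b + b)) = 2*((2*b)/((2*b))) = 2*((2*b)*(1/(2*b))) = 2*1 = 2)
m = 60 (m = -12*(-5) = 60)
U(q) = 60 + q (U(q) = q + 60 = 60 + q)
U(h(1))*2 = (60 + 2)*2 = 62*2 = 124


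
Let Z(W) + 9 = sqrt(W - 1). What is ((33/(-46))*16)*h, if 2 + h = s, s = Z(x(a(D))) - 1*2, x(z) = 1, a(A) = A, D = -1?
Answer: 3432/23 ≈ 149.22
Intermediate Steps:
Z(W) = -9 + sqrt(-1 + W) (Z(W) = -9 + sqrt(W - 1) = -9 + sqrt(-1 + W))
s = -11 (s = (-9 + sqrt(-1 + 1)) - 1*2 = (-9 + sqrt(0)) - 2 = (-9 + 0) - 2 = -9 - 2 = -11)
h = -13 (h = -2 - 11 = -13)
((33/(-46))*16)*h = ((33/(-46))*16)*(-13) = ((33*(-1/46))*16)*(-13) = -33/46*16*(-13) = -264/23*(-13) = 3432/23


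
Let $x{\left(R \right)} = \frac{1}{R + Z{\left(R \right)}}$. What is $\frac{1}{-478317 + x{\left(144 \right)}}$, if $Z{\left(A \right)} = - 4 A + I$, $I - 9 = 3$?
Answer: $- \frac{420}{200893141} \approx -2.0907 \cdot 10^{-6}$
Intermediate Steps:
$I = 12$ ($I = 9 + 3 = 12$)
$Z{\left(A \right)} = 12 - 4 A$ ($Z{\left(A \right)} = - 4 A + 12 = 12 - 4 A$)
$x{\left(R \right)} = \frac{1}{12 - 3 R}$ ($x{\left(R \right)} = \frac{1}{R - \left(-12 + 4 R\right)} = \frac{1}{12 - 3 R}$)
$\frac{1}{-478317 + x{\left(144 \right)}} = \frac{1}{-478317 - \frac{1}{-12 + 3 \cdot 144}} = \frac{1}{-478317 - \frac{1}{-12 + 432}} = \frac{1}{-478317 - \frac{1}{420}} = \frac{1}{- \frac{200893141}{420}} = - \frac{420}{200893141}$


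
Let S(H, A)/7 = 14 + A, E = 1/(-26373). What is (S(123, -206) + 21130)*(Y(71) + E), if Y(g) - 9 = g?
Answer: 41745274454/26373 ≈ 1.5829e+6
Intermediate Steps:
Y(g) = 9 + g
E = -1/26373 ≈ -3.7918e-5
S(H, A) = 98 + 7*A (S(H, A) = 7*(14 + A) = 98 + 7*A)
(S(123, -206) + 21130)*(Y(71) + E) = ((98 + 7*(-206)) + 21130)*((9 + 71) - 1/26373) = ((98 - 1442) + 21130)*(80 - 1/26373) = (-1344 + 21130)*(2109839/26373) = 19786*(2109839/26373) = 41745274454/26373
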